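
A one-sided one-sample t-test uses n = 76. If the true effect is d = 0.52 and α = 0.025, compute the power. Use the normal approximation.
Power ≈ 0.99

Power calculation (one-sample t-test, normal approximation):
z_β = d · √n - z_α
z_β = 0.52 · √76 - 1.960
z_β = 0.52 · 8.718 - 1.960
z_β = 2.573

Power = Φ(z_β) = Φ(2.573) ≈ 0.995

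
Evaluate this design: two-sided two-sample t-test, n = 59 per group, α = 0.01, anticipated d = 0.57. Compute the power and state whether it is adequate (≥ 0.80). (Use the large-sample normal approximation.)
Power ≈ 0.70; the study is underpowered (power < 0.80)

Power calculation (two-sample t-test, normal approximation):
z_β = d · √(n/2) - z_{α/2}
z_β = 0.57 · √(59/2) - 2.576
z_β = 0.57 · 5.431 - 2.576
z_β = 0.520

Power = Φ(z_β) = Φ(0.520) ≈ 0.698

Effect size d = 0.57 is medium by Cohen's convention (0.2/0.5/0.8).

Threshold: power ≥ 0.80 is conventionally adequate.
Power ≈ 0.70 → the study is underpowered (power < 0.80).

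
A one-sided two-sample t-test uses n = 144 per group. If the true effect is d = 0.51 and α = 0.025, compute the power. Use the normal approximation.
Power ≈ 0.99

Power calculation (two-sample t-test, normal approximation):
z_β = d · √(n/2) - z_α
z_β = 0.51 · √(144/2) - 1.960
z_β = 0.51 · 8.485 - 1.960
z_β = 2.368

Power = Φ(z_β) = Φ(2.368) ≈ 0.991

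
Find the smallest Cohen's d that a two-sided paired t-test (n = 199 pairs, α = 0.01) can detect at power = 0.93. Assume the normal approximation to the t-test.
d ≈ 0.29

Minimum detectable effect (paired t-test, normal approximation):
d = (z_{α/2} + z_β) / √n
d = (2.576 + 1.476) / √199
d = 4.052 / 14.107
d ≈ 0.29

By Cohen's convention (0.2 small / 0.5 medium / 0.8 large): small effect.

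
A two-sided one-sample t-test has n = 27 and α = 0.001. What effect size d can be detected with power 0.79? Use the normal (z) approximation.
d ≈ 0.79

Minimum detectable effect (one-sample t-test, normal approximation):
d = (z_{α/2} + z_β) / √n
d = (3.291 + 0.806) / √27
d = 4.097 / 5.196
d ≈ 0.79

By Cohen's convention (0.2 small / 0.5 medium / 0.8 large): medium effect.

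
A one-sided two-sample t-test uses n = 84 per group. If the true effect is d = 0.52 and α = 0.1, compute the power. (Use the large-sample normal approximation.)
Power ≈ 0.98

Power calculation (two-sample t-test, normal approximation):
z_β = d · √(n/2) - z_α
z_β = 0.52 · √(84/2) - 1.282
z_β = 0.52 · 6.481 - 1.282
z_β = 2.088

Power = Φ(z_β) = Φ(2.088) ≈ 0.982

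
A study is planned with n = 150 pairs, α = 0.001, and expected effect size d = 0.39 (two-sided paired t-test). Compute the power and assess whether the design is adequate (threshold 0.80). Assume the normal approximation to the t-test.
Power ≈ 0.93; the study is adequately powered (power ≥ 0.80)

Power calculation (paired t-test, normal approximation):
z_β = d · √n - z_{α/2}
z_β = 0.39 · √150 - 3.291
z_β = 0.39 · 12.247 - 3.291
z_β = 1.486

Power = Φ(z_β) = Φ(1.486) ≈ 0.931

Effect size d = 0.39 is small by Cohen's convention (0.2/0.5/0.8).

Threshold: power ≥ 0.80 is conventionally adequate.
Power ≈ 0.93 → the study is adequately powered (power ≥ 0.80).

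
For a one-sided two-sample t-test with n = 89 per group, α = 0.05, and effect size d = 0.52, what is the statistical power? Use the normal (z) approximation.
Power ≈ 0.97

Power calculation (two-sample t-test, normal approximation):
z_β = d · √(n/2) - z_α
z_β = 0.52 · √(89/2) - 1.645
z_β = 0.52 · 6.671 - 1.645
z_β = 1.824

Power = Φ(z_β) = Φ(1.824) ≈ 0.966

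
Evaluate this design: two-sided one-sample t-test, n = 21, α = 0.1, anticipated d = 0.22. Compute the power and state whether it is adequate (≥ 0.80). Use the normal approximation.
Power ≈ 0.26; the study is underpowered (power < 0.80)

Power calculation (one-sample t-test, normal approximation):
z_β = d · √n - z_{α/2}
z_β = 0.22 · √21 - 1.645
z_β = 0.22 · 4.583 - 1.645
z_β = -0.637

Power = Φ(z_β) = Φ(-0.637) ≈ 0.262

Effect size d = 0.22 is small by Cohen's convention (0.2/0.5/0.8).

Threshold: power ≥ 0.80 is conventionally adequate.
Power ≈ 0.26 → the study is underpowered (power < 0.80).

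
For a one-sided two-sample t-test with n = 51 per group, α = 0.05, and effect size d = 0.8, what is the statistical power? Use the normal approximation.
Power ≈ 0.99

Power calculation (two-sample t-test, normal approximation):
z_β = d · √(n/2) - z_α
z_β = 0.8 · √(51/2) - 1.645
z_β = 0.8 · 5.050 - 1.645
z_β = 2.395

Power = Φ(z_β) = Φ(2.395) ≈ 0.992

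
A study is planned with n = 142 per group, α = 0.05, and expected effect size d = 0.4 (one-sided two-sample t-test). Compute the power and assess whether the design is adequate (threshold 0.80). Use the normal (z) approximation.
Power ≈ 0.96; the study is adequately powered (power ≥ 0.80)

Power calculation (two-sample t-test, normal approximation):
z_β = d · √(n/2) - z_α
z_β = 0.4 · √(142/2) - 1.645
z_β = 0.4 · 8.426 - 1.645
z_β = 1.726

Power = Φ(z_β) = Φ(1.726) ≈ 0.958

Effect size d = 0.4 is small by Cohen's convention (0.2/0.5/0.8).

Threshold: power ≥ 0.80 is conventionally adequate.
Power ≈ 0.96 → the study is adequately powered (power ≥ 0.80).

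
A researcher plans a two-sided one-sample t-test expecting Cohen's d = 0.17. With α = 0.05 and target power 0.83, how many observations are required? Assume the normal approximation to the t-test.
n = 294

Sample size formula (one-sample t-test, normal approximation):
n = ((z_{α/2} + z_β) / d)²

z_{α/2} = 1.960 (for α = 0.05, two-sided)
z_β = 0.954 (for power = 0.83)
d = 0.17

n = ((1.960 + 0.954) / 0.17)²
n = (17.141)²
n ≈ 293.81
Round up to the next whole number: n = 294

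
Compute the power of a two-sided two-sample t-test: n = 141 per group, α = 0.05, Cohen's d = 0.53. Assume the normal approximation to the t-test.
Power ≈ 0.99

Power calculation (two-sample t-test, normal approximation):
z_β = d · √(n/2) - z_{α/2}
z_β = 0.53 · √(141/2) - 1.960
z_β = 0.53 · 8.396 - 1.960
z_β = 2.490

Power = Φ(z_β) = Φ(2.490) ≈ 0.994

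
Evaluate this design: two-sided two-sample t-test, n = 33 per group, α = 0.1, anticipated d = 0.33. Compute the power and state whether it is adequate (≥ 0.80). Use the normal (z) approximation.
Power ≈ 0.38; the study is underpowered (power < 0.80)

Power calculation (two-sample t-test, normal approximation):
z_β = d · √(n/2) - z_{α/2}
z_β = 0.33 · √(33/2) - 1.645
z_β = 0.33 · 4.062 - 1.645
z_β = -0.304

Power = Φ(z_β) = Φ(-0.304) ≈ 0.380

Effect size d = 0.33 is small by Cohen's convention (0.2/0.5/0.8).

Threshold: power ≥ 0.80 is conventionally adequate.
Power ≈ 0.38 → the study is underpowered (power < 0.80).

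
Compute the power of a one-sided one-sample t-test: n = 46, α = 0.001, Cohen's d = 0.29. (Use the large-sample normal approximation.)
Power ≈ 0.13

Power calculation (one-sample t-test, normal approximation):
z_β = d · √n - z_α
z_β = 0.29 · √46 - 3.090
z_β = 0.29 · 6.782 - 3.090
z_β = -1.123

Power = Φ(z_β) = Φ(-1.123) ≈ 0.131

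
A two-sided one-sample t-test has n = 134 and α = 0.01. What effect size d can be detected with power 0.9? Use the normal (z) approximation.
d ≈ 0.33

Minimum detectable effect (one-sample t-test, normal approximation):
d = (z_{α/2} + z_β) / √n
d = (2.576 + 1.282) / √134
d = 3.857 / 11.576
d ≈ 0.33

By Cohen's convention (0.2 small / 0.5 medium / 0.8 large): small effect.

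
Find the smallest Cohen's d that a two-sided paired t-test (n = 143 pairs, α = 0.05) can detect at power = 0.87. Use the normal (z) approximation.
d ≈ 0.26

Minimum detectable effect (paired t-test, normal approximation):
d = (z_{α/2} + z_β) / √n
d = (1.960 + 1.126) / √143
d = 3.086 / 11.958
d ≈ 0.26

By Cohen's convention (0.2 small / 0.5 medium / 0.8 large): small effect.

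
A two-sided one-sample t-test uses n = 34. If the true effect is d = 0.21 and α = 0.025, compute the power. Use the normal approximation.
Power ≈ 0.15

Power calculation (one-sample t-test, normal approximation):
z_β = d · √n - z_{α/2}
z_β = 0.21 · √34 - 2.241
z_β = 0.21 · 5.831 - 2.241
z_β = -1.017

Power = Φ(z_β) = Φ(-1.017) ≈ 0.155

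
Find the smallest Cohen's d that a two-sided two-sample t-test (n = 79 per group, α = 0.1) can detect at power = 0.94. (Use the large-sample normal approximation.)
d ≈ 0.51

Minimum detectable effect (two-sample t-test, normal approximation):
d = (z_{α/2} + z_β) / √(n/2)
d = (1.645 + 1.555) / √(79/2)
d = 3.200 / 6.285
d ≈ 0.51

By Cohen's convention (0.2 small / 0.5 medium / 0.8 large): medium effect.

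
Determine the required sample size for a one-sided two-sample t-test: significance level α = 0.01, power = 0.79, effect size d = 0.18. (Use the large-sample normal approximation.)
n = 606 per group

Sample size formula (two-sample t-test, normal approximation):
n = 2 · ((z_α + z_β) / d)²

z_α = 2.326 (for α = 0.01, one-sided)
z_β = 0.806 (for power = 0.79)
d = 0.18

n = 2 · ((2.326 + 0.806) / 0.18)²
n = 2 · (17.400)²
n ≈ 605.52
Round up to the next whole number: n = 606 per group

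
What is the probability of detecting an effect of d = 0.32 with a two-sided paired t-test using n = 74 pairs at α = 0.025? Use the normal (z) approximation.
Power ≈ 0.70

Power calculation (paired t-test, normal approximation):
z_β = d · √n - z_{α/2}
z_β = 0.32 · √74 - 2.241
z_β = 0.32 · 8.602 - 2.241
z_β = 0.511

Power = Φ(z_β) = Φ(0.511) ≈ 0.695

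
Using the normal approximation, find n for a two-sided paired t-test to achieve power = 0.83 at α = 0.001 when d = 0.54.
n = 62 pairs

Sample size formula (paired t-test, normal approximation):
n = ((z_{α/2} + z_β) / d)²

z_{α/2} = 3.291 (for α = 0.001, two-sided)
z_β = 0.954 (for power = 0.83)
d = 0.54

n = ((3.291 + 0.954) / 0.54)²
n = (7.861)²
n ≈ 61.80
Round up to the next whole number: n = 62 pairs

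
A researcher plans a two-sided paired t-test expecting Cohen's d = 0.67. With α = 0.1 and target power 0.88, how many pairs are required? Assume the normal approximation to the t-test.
n = 18 pairs

Sample size formula (paired t-test, normal approximation):
n = ((z_{α/2} + z_β) / d)²

z_{α/2} = 1.645 (for α = 0.1, two-sided)
z_β = 1.175 (for power = 0.88)
d = 0.67

n = ((1.645 + 1.175) / 0.67)²
n = (4.209)²
n ≈ 17.72
Round up to the next whole number: n = 18 pairs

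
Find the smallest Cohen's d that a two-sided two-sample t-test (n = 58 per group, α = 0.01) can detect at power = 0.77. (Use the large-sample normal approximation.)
d ≈ 0.62

Minimum detectable effect (two-sample t-test, normal approximation):
d = (z_{α/2} + z_β) / √(n/2)
d = (2.576 + 0.739) / √(58/2)
d = 3.315 / 5.385
d ≈ 0.62

By Cohen's convention (0.2 small / 0.5 medium / 0.8 large): medium effect.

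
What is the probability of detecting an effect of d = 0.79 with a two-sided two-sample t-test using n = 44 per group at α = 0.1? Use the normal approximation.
Power ≈ 0.98

Power calculation (two-sample t-test, normal approximation):
z_β = d · √(n/2) - z_{α/2}
z_β = 0.79 · √(44/2) - 1.645
z_β = 0.79 · 4.690 - 1.645
z_β = 2.061

Power = Φ(z_β) = Φ(2.061) ≈ 0.980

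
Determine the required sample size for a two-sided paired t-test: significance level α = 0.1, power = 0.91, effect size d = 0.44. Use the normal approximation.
n = 47 pairs

Sample size formula (paired t-test, normal approximation):
n = ((z_{α/2} + z_β) / d)²

z_{α/2} = 1.645 (for α = 0.1, two-sided)
z_β = 1.341 (for power = 0.91)
d = 0.44

n = ((1.645 + 1.341) / 0.44)²
n = (6.786)²
n ≈ 46.05
Round up to the next whole number: n = 47 pairs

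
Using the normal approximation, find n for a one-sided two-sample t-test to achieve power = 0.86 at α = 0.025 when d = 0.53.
n = 66 per group

Sample size formula (two-sample t-test, normal approximation):
n = 2 · ((z_α + z_β) / d)²

z_α = 1.960 (for α = 0.025, one-sided)
z_β = 1.080 (for power = 0.86)
d = 0.53

n = 2 · ((1.960 + 1.080) / 0.53)²
n = 2 · (5.736)²
n ≈ 65.80
Round up to the next whole number: n = 66 per group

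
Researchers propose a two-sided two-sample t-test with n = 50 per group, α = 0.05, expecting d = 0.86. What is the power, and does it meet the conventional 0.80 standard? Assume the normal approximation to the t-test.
Power ≈ 0.99; the study is adequately powered (power ≥ 0.80)

Power calculation (two-sample t-test, normal approximation):
z_β = d · √(n/2) - z_{α/2}
z_β = 0.86 · √(50/2) - 1.960
z_β = 0.86 · 5.000 - 1.960
z_β = 2.340

Power = Φ(z_β) = Φ(2.340) ≈ 0.990

Effect size d = 0.86 is large by Cohen's convention (0.2/0.5/0.8).

Threshold: power ≥ 0.80 is conventionally adequate.
Power ≈ 0.99 → the study is adequately powered (power ≥ 0.80).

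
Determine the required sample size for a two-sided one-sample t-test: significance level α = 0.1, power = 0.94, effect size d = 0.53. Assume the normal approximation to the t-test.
n = 37

Sample size formula (one-sample t-test, normal approximation):
n = ((z_{α/2} + z_β) / d)²

z_{α/2} = 1.645 (for α = 0.1, two-sided)
z_β = 1.555 (for power = 0.94)
d = 0.53

n = ((1.645 + 1.555) / 0.53)²
n = (6.038)²
n ≈ 36.46
Round up to the next whole number: n = 37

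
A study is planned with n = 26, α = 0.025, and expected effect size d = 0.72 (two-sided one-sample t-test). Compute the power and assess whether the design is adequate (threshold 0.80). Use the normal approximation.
Power ≈ 0.92; the study is adequately powered (power ≥ 0.80)

Power calculation (one-sample t-test, normal approximation):
z_β = d · √n - z_{α/2}
z_β = 0.72 · √26 - 2.241
z_β = 0.72 · 5.099 - 2.241
z_β = 1.430

Power = Φ(z_β) = Φ(1.430) ≈ 0.924

Effect size d = 0.72 is medium by Cohen's convention (0.2/0.5/0.8).

Threshold: power ≥ 0.80 is conventionally adequate.
Power ≈ 0.92 → the study is adequately powered (power ≥ 0.80).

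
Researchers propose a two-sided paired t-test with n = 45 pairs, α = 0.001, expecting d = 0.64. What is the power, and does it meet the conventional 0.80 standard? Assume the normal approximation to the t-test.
Power ≈ 0.84; the study is adequately powered (power ≥ 0.80)

Power calculation (paired t-test, normal approximation):
z_β = d · √n - z_{α/2}
z_β = 0.64 · √45 - 3.291
z_β = 0.64 · 6.708 - 3.291
z_β = 1.003

Power = Φ(z_β) = Φ(1.003) ≈ 0.842

Effect size d = 0.64 is medium by Cohen's convention (0.2/0.5/0.8).

Threshold: power ≥ 0.80 is conventionally adequate.
Power ≈ 0.84 → the study is adequately powered (power ≥ 0.80).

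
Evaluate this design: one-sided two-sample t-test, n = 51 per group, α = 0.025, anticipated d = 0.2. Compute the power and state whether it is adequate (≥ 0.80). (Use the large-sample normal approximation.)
Power ≈ 0.17; the study is underpowered (power < 0.80)

Power calculation (two-sample t-test, normal approximation):
z_β = d · √(n/2) - z_α
z_β = 0.2 · √(51/2) - 1.960
z_β = 0.2 · 5.050 - 1.960
z_β = -0.950

Power = Φ(z_β) = Φ(-0.950) ≈ 0.171

Effect size d = 0.2 is small by Cohen's convention (0.2/0.5/0.8).

Threshold: power ≥ 0.80 is conventionally adequate.
Power ≈ 0.17 → the study is underpowered (power < 0.80).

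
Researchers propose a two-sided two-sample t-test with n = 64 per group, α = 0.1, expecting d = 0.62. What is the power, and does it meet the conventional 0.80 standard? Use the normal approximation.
Power ≈ 0.97; the study is adequately powered (power ≥ 0.80)

Power calculation (two-sample t-test, normal approximation):
z_β = d · √(n/2) - z_{α/2}
z_β = 0.62 · √(64/2) - 1.645
z_β = 0.62 · 5.657 - 1.645
z_β = 1.862

Power = Φ(z_β) = Φ(1.862) ≈ 0.969

Effect size d = 0.62 is medium by Cohen's convention (0.2/0.5/0.8).

Threshold: power ≥ 0.80 is conventionally adequate.
Power ≈ 0.97 → the study is adequately powered (power ≥ 0.80).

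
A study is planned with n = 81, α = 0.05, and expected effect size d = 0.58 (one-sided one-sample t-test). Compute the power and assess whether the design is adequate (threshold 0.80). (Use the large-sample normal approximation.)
Power ≈ 1.00; the study is adequately powered (power ≥ 0.80)

Power calculation (one-sample t-test, normal approximation):
z_β = d · √n - z_α
z_β = 0.58 · √81 - 1.645
z_β = 0.58 · 9.000 - 1.645
z_β = 3.575

Power = Φ(z_β) = Φ(3.575) ≈ 1.000

Effect size d = 0.58 is medium by Cohen's convention (0.2/0.5/0.8).

Threshold: power ≥ 0.80 is conventionally adequate.
Power ≈ 1.00 → the study is adequately powered (power ≥ 0.80).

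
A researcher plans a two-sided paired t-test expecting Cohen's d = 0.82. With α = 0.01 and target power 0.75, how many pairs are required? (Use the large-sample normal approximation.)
n = 16 pairs

Sample size formula (paired t-test, normal approximation):
n = ((z_{α/2} + z_β) / d)²

z_{α/2} = 2.576 (for α = 0.01, two-sided)
z_β = 0.674 (for power = 0.75)
d = 0.82

n = ((2.576 + 0.674) / 0.82)²
n = (3.963)²
n ≈ 15.71
Round up to the next whole number: n = 16 pairs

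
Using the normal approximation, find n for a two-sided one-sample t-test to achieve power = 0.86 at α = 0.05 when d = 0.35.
n = 76

Sample size formula (one-sample t-test, normal approximation):
n = ((z_{α/2} + z_β) / d)²

z_{α/2} = 1.960 (for α = 0.05, two-sided)
z_β = 1.080 (for power = 0.86)
d = 0.35

n = ((1.960 + 1.080) / 0.35)²
n = (8.686)²
n ≈ 75.45
Round up to the next whole number: n = 76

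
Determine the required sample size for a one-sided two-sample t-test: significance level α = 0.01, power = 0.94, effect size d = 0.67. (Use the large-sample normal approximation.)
n = 68 per group

Sample size formula (two-sample t-test, normal approximation):
n = 2 · ((z_α + z_β) / d)²

z_α = 2.326 (for α = 0.01, one-sided)
z_β = 1.555 (for power = 0.94)
d = 0.67

n = 2 · ((2.326 + 1.555) / 0.67)²
n = 2 · (5.793)²
n ≈ 67.12
Round up to the next whole number: n = 68 per group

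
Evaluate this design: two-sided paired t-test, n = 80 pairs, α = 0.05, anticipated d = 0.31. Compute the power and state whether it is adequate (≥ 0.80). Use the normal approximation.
Power ≈ 0.79; the study is underpowered (power < 0.80)

Power calculation (paired t-test, normal approximation):
z_β = d · √n - z_{α/2}
z_β = 0.31 · √80 - 1.960
z_β = 0.31 · 8.944 - 1.960
z_β = 0.813

Power = Φ(z_β) = Φ(0.813) ≈ 0.792

Effect size d = 0.31 is small by Cohen's convention (0.2/0.5/0.8).

Threshold: power ≥ 0.80 is conventionally adequate.
Power ≈ 0.79 → the study is underpowered (power < 0.80).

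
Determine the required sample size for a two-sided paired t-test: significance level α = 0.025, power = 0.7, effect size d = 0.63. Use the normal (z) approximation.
n = 20 pairs

Sample size formula (paired t-test, normal approximation):
n = ((z_{α/2} + z_β) / d)²

z_{α/2} = 2.241 (for α = 0.025, two-sided)
z_β = 0.524 (for power = 0.7)
d = 0.63

n = ((2.241 + 0.524) / 0.63)²
n = (4.389)²
n ≈ 19.26
Round up to the next whole number: n = 20 pairs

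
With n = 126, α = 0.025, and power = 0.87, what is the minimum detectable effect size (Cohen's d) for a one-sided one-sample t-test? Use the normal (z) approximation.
d ≈ 0.27

Minimum detectable effect (one-sample t-test, normal approximation):
d = (z_α + z_β) / √n
d = (1.960 + 1.126) / √126
d = 3.086 / 11.225
d ≈ 0.27

By Cohen's convention (0.2 small / 0.5 medium / 0.8 large): small effect.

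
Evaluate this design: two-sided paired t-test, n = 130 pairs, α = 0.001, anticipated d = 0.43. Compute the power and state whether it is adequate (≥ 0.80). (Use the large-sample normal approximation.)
Power ≈ 0.95; the study is adequately powered (power ≥ 0.80)

Power calculation (paired t-test, normal approximation):
z_β = d · √n - z_{α/2}
z_β = 0.43 · √130 - 3.291
z_β = 0.43 · 11.402 - 3.291
z_β = 1.612

Power = Φ(z_β) = Φ(1.612) ≈ 0.947

Effect size d = 0.43 is small by Cohen's convention (0.2/0.5/0.8).

Threshold: power ≥ 0.80 is conventionally adequate.
Power ≈ 0.95 → the study is adequately powered (power ≥ 0.80).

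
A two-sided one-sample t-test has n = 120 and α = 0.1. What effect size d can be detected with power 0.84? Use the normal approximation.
d ≈ 0.24

Minimum detectable effect (one-sample t-test, normal approximation):
d = (z_{α/2} + z_β) / √n
d = (1.645 + 0.994) / √120
d = 2.639 / 10.954
d ≈ 0.24

By Cohen's convention (0.2 small / 0.5 medium / 0.8 large): small effect.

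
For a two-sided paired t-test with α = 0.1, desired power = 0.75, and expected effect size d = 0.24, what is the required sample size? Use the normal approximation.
n = 94 pairs

Sample size formula (paired t-test, normal approximation):
n = ((z_{α/2} + z_β) / d)²

z_{α/2} = 1.645 (for α = 0.1, two-sided)
z_β = 0.674 (for power = 0.75)
d = 0.24

n = ((1.645 + 0.674) / 0.24)²
n = (9.663)²
n ≈ 93.37
Round up to the next whole number: n = 94 pairs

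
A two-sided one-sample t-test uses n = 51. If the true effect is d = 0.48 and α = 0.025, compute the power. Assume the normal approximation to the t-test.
Power ≈ 0.88

Power calculation (one-sample t-test, normal approximation):
z_β = d · √n - z_{α/2}
z_β = 0.48 · √51 - 2.241
z_β = 0.48 · 7.141 - 2.241
z_β = 1.186

Power = Φ(z_β) = Φ(1.186) ≈ 0.882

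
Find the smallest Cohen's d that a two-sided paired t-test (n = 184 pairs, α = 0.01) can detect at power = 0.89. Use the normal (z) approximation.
d ≈ 0.28

Minimum detectable effect (paired t-test, normal approximation):
d = (z_{α/2} + z_β) / √n
d = (2.576 + 1.227) / √184
d = 3.802 / 13.565
d ≈ 0.28

By Cohen's convention (0.2 small / 0.5 medium / 0.8 large): small effect.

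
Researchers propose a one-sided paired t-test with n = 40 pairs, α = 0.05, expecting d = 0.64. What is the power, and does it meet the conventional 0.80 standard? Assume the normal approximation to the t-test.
Power ≈ 0.99; the study is adequately powered (power ≥ 0.80)

Power calculation (paired t-test, normal approximation):
z_β = d · √n - z_α
z_β = 0.64 · √40 - 1.645
z_β = 0.64 · 6.325 - 1.645
z_β = 2.403

Power = Φ(z_β) = Φ(2.403) ≈ 0.992

Effect size d = 0.64 is medium by Cohen's convention (0.2/0.5/0.8).

Threshold: power ≥ 0.80 is conventionally adequate.
Power ≈ 0.99 → the study is adequately powered (power ≥ 0.80).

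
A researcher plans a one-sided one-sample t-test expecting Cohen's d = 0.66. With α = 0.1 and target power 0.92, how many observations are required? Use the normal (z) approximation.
n = 17

Sample size formula (one-sample t-test, normal approximation):
n = ((z_α + z_β) / d)²

z_α = 1.282 (for α = 0.1, one-sided)
z_β = 1.405 (for power = 0.92)
d = 0.66

n = ((1.282 + 1.405) / 0.66)²
n = (4.071)²
n ≈ 16.57
Round up to the next whole number: n = 17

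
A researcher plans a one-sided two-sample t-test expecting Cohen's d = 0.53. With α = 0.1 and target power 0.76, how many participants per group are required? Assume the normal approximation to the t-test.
n = 29 per group

Sample size formula (two-sample t-test, normal approximation):
n = 2 · ((z_α + z_β) / d)²

z_α = 1.282 (for α = 0.1, one-sided)
z_β = 0.706 (for power = 0.76)
d = 0.53

n = 2 · ((1.282 + 0.706) / 0.53)²
n = 2 · (3.751)²
n ≈ 28.14
Round up to the next whole number: n = 29 per group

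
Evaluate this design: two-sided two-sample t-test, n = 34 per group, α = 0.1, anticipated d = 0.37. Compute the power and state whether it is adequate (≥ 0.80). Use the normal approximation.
Power ≈ 0.45; the study is underpowered (power < 0.80)

Power calculation (two-sample t-test, normal approximation):
z_β = d · √(n/2) - z_{α/2}
z_β = 0.37 · √(34/2) - 1.645
z_β = 0.37 · 4.123 - 1.645
z_β = -0.119

Power = Φ(z_β) = Φ(-0.119) ≈ 0.453

Effect size d = 0.37 is small by Cohen's convention (0.2/0.5/0.8).

Threshold: power ≥ 0.80 is conventionally adequate.
Power ≈ 0.45 → the study is underpowered (power < 0.80).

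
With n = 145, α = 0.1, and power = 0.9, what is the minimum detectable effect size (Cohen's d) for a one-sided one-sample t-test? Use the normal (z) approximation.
d ≈ 0.21

Minimum detectable effect (one-sample t-test, normal approximation):
d = (z_α + z_β) / √n
d = (1.282 + 1.282) / √145
d = 2.563 / 12.042
d ≈ 0.21

By Cohen's convention (0.2 small / 0.5 medium / 0.8 large): small effect.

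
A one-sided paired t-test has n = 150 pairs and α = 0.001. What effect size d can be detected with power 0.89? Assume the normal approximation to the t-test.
d ≈ 0.35

Minimum detectable effect (paired t-test, normal approximation):
d = (z_α + z_β) / √n
d = (3.090 + 1.227) / √150
d = 4.317 / 12.247
d ≈ 0.35

By Cohen's convention (0.2 small / 0.5 medium / 0.8 large): small effect.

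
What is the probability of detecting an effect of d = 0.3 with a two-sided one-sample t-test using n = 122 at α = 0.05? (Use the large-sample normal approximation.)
Power ≈ 0.91

Power calculation (one-sample t-test, normal approximation):
z_β = d · √n - z_{α/2}
z_β = 0.3 · √122 - 1.960
z_β = 0.3 · 11.045 - 1.960
z_β = 1.354

Power = Φ(z_β) = Φ(1.354) ≈ 0.912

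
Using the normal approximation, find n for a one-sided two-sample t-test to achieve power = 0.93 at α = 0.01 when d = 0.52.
n = 107 per group

Sample size formula (two-sample t-test, normal approximation):
n = 2 · ((z_α + z_β) / d)²

z_α = 2.326 (for α = 0.01, one-sided)
z_β = 1.476 (for power = 0.93)
d = 0.52

n = 2 · ((2.326 + 1.476) / 0.52)²
n = 2 · (7.312)²
n ≈ 106.93
Round up to the next whole number: n = 107 per group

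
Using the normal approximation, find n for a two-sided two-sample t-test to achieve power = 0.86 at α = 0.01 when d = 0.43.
n = 145 per group

Sample size formula (two-sample t-test, normal approximation):
n = 2 · ((z_{α/2} + z_β) / d)²

z_{α/2} = 2.576 (for α = 0.01, two-sided)
z_β = 1.080 (for power = 0.86)
d = 0.43

n = 2 · ((2.576 + 1.080) / 0.43)²
n = 2 · (8.502)²
n ≈ 144.57
Round up to the next whole number: n = 145 per group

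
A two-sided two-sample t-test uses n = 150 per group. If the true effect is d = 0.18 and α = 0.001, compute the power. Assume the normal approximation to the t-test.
Power ≈ 0.04

Power calculation (two-sample t-test, normal approximation):
z_β = d · √(n/2) - z_{α/2}
z_β = 0.18 · √(150/2) - 3.291
z_β = 0.18 · 8.660 - 3.291
z_β = -1.732

Power = Φ(z_β) = Φ(-1.732) ≈ 0.042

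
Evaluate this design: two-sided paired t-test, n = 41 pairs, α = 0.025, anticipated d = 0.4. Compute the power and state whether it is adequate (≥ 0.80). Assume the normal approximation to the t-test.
Power ≈ 0.63; the study is underpowered (power < 0.80)

Power calculation (paired t-test, normal approximation):
z_β = d · √n - z_{α/2}
z_β = 0.4 · √41 - 2.241
z_β = 0.4 · 6.403 - 2.241
z_β = 0.320

Power = Φ(z_β) = Φ(0.320) ≈ 0.625

Effect size d = 0.4 is small by Cohen's convention (0.2/0.5/0.8).

Threshold: power ≥ 0.80 is conventionally adequate.
Power ≈ 0.63 → the study is underpowered (power < 0.80).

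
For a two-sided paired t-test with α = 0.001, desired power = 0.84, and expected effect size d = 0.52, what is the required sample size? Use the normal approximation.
n = 68 pairs

Sample size formula (paired t-test, normal approximation):
n = ((z_{α/2} + z_β) / d)²

z_{α/2} = 3.291 (for α = 0.001, two-sided)
z_β = 0.994 (for power = 0.84)
d = 0.52

n = ((3.291 + 0.994) / 0.52)²
n = (8.240)²
n ≈ 67.90
Round up to the next whole number: n = 68 pairs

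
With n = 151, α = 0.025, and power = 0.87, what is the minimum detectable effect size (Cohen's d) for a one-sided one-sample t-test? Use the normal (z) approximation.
d ≈ 0.25

Minimum detectable effect (one-sample t-test, normal approximation):
d = (z_α + z_β) / √n
d = (1.960 + 1.126) / √151
d = 3.086 / 12.288
d ≈ 0.25

By Cohen's convention (0.2 small / 0.5 medium / 0.8 large): small effect.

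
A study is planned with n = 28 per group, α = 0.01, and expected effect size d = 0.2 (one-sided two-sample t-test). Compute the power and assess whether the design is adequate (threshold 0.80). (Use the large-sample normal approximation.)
Power ≈ 0.06; the study is underpowered (power < 0.80)

Power calculation (two-sample t-test, normal approximation):
z_β = d · √(n/2) - z_α
z_β = 0.2 · √(28/2) - 2.326
z_β = 0.2 · 3.742 - 2.326
z_β = -1.578

Power = Φ(z_β) = Φ(-1.578) ≈ 0.057

Effect size d = 0.2 is small by Cohen's convention (0.2/0.5/0.8).

Threshold: power ≥ 0.80 is conventionally adequate.
Power ≈ 0.06 → the study is underpowered (power < 0.80).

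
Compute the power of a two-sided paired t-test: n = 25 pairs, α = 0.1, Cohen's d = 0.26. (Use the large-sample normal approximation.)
Power ≈ 0.37

Power calculation (paired t-test, normal approximation):
z_β = d · √n - z_{α/2}
z_β = 0.26 · √25 - 1.645
z_β = 0.26 · 5.000 - 1.645
z_β = -0.345

Power = Φ(z_β) = Φ(-0.345) ≈ 0.365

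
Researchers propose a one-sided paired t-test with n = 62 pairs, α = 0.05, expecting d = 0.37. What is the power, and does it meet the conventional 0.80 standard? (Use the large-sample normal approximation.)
Power ≈ 0.90; the study is adequately powered (power ≥ 0.80)

Power calculation (paired t-test, normal approximation):
z_β = d · √n - z_α
z_β = 0.37 · √62 - 1.645
z_β = 0.37 · 7.874 - 1.645
z_β = 1.269

Power = Φ(z_β) = Φ(1.269) ≈ 0.898

Effect size d = 0.37 is small by Cohen's convention (0.2/0.5/0.8).

Threshold: power ≥ 0.80 is conventionally adequate.
Power ≈ 0.90 → the study is adequately powered (power ≥ 0.80).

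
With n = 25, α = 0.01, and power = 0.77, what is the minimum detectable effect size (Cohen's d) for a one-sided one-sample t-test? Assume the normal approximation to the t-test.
d ≈ 0.61

Minimum detectable effect (one-sample t-test, normal approximation):
d = (z_α + z_β) / √n
d = (2.326 + 0.739) / √25
d = 3.065 / 5.000
d ≈ 0.61

By Cohen's convention (0.2 small / 0.5 medium / 0.8 large): medium effect.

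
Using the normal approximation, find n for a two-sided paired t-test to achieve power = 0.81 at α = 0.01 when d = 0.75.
n = 22 pairs

Sample size formula (paired t-test, normal approximation):
n = ((z_{α/2} + z_β) / d)²

z_{α/2} = 2.576 (for α = 0.01, two-sided)
z_β = 0.878 (for power = 0.81)
d = 0.75

n = ((2.576 + 0.878) / 0.75)²
n = (4.605)²
n ≈ 21.21
Round up to the next whole number: n = 22 pairs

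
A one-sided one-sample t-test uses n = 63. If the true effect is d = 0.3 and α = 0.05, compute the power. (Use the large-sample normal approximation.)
Power ≈ 0.77

Power calculation (one-sample t-test, normal approximation):
z_β = d · √n - z_α
z_β = 0.3 · √63 - 1.645
z_β = 0.3 · 7.937 - 1.645
z_β = 0.736

Power = Φ(z_β) = Φ(0.736) ≈ 0.769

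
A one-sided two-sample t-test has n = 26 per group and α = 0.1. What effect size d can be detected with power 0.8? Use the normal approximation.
d ≈ 0.59

Minimum detectable effect (two-sample t-test, normal approximation):
d = (z_α + z_β) / √(n/2)
d = (1.282 + 0.842) / √(26/2)
d = 2.123 / 3.606
d ≈ 0.59

By Cohen's convention (0.2 small / 0.5 medium / 0.8 large): medium effect.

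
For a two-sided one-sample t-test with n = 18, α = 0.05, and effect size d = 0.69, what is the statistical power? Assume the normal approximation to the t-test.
Power ≈ 0.83

Power calculation (one-sample t-test, normal approximation):
z_β = d · √n - z_{α/2}
z_β = 0.69 · √18 - 1.960
z_β = 0.69 · 4.243 - 1.960
z_β = 0.967

Power = Φ(z_β) = Φ(0.967) ≈ 0.833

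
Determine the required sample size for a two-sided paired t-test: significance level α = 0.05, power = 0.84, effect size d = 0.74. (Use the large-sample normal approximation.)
n = 16 pairs

Sample size formula (paired t-test, normal approximation):
n = ((z_{α/2} + z_β) / d)²

z_{α/2} = 1.960 (for α = 0.05, two-sided)
z_β = 0.994 (for power = 0.84)
d = 0.74

n = ((1.960 + 0.994) / 0.74)²
n = (3.992)²
n ≈ 15.94
Round up to the next whole number: n = 16 pairs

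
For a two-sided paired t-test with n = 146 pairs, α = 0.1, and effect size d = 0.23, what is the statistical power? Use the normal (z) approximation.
Power ≈ 0.87

Power calculation (paired t-test, normal approximation):
z_β = d · √n - z_{α/2}
z_β = 0.23 · √146 - 1.645
z_β = 0.23 · 12.083 - 1.645
z_β = 1.134

Power = Φ(z_β) = Φ(1.134) ≈ 0.872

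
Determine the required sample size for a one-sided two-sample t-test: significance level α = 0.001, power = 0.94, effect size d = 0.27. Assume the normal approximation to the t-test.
n = 592 per group

Sample size formula (two-sample t-test, normal approximation):
n = 2 · ((z_α + z_β) / d)²

z_α = 3.090 (for α = 0.001, one-sided)
z_β = 1.555 (for power = 0.94)
d = 0.27

n = 2 · ((3.090 + 1.555) / 0.27)²
n = 2 · (17.204)²
n ≈ 591.96
Round up to the next whole number: n = 592 per group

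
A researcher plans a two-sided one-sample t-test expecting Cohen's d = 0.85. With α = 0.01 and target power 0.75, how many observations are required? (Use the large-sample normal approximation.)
n = 15

Sample size formula (one-sample t-test, normal approximation):
n = ((z_{α/2} + z_β) / d)²

z_{α/2} = 2.576 (for α = 0.01, two-sided)
z_β = 0.674 (for power = 0.75)
d = 0.85

n = ((2.576 + 0.674) / 0.85)²
n = (3.824)²
n ≈ 14.62
Round up to the next whole number: n = 15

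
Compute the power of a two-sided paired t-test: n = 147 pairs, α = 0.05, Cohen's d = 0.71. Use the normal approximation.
Power ≈ 1.00

Power calculation (paired t-test, normal approximation):
z_β = d · √n - z_{α/2}
z_β = 0.71 · √147 - 1.960
z_β = 0.71 · 12.124 - 1.960
z_β = 6.648

Power = Φ(z_β) = Φ(6.648) ≈ 1.000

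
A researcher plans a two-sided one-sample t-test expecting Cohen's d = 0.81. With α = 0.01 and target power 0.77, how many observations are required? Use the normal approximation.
n = 17

Sample size formula (one-sample t-test, normal approximation):
n = ((z_{α/2} + z_β) / d)²

z_{α/2} = 2.576 (for α = 0.01, two-sided)
z_β = 0.739 (for power = 0.77)
d = 0.81

n = ((2.576 + 0.739) / 0.81)²
n = (4.093)²
n ≈ 16.75
Round up to the next whole number: n = 17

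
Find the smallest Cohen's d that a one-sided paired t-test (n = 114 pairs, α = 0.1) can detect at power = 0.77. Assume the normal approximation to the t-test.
d ≈ 0.19

Minimum detectable effect (paired t-test, normal approximation):
d = (z_α + z_β) / √n
d = (1.282 + 0.739) / √114
d = 2.020 / 10.677
d ≈ 0.19

By Cohen's convention (0.2 small / 0.5 medium / 0.8 large): very small effect.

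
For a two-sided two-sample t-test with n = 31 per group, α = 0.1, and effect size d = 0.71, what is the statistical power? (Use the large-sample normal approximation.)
Power ≈ 0.88

Power calculation (two-sample t-test, normal approximation):
z_β = d · √(n/2) - z_{α/2}
z_β = 0.71 · √(31/2) - 1.645
z_β = 0.71 · 3.937 - 1.645
z_β = 1.150

Power = Φ(z_β) = Φ(1.150) ≈ 0.875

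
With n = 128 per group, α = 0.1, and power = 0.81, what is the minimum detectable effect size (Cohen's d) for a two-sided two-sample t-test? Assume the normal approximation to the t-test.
d ≈ 0.32

Minimum detectable effect (two-sample t-test, normal approximation):
d = (z_{α/2} + z_β) / √(n/2)
d = (1.645 + 0.878) / √(128/2)
d = 2.523 / 8.000
d ≈ 0.32

By Cohen's convention (0.2 small / 0.5 medium / 0.8 large): small effect.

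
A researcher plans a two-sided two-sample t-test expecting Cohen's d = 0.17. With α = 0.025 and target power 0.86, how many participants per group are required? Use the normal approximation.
n = 764 per group

Sample size formula (two-sample t-test, normal approximation):
n = 2 · ((z_{α/2} + z_β) / d)²

z_{α/2} = 2.241 (for α = 0.025, two-sided)
z_β = 1.080 (for power = 0.86)
d = 0.17

n = 2 · ((2.241 + 1.080) / 0.17)²
n = 2 · (19.535)²
n ≈ 763.23
Round up to the next whole number: n = 764 per group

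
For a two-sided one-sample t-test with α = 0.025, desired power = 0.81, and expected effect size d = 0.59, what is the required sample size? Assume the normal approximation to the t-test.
n = 28

Sample size formula (one-sample t-test, normal approximation):
n = ((z_{α/2} + z_β) / d)²

z_{α/2} = 2.241 (for α = 0.025, two-sided)
z_β = 0.878 (for power = 0.81)
d = 0.59

n = ((2.241 + 0.878) / 0.59)²
n = (5.286)²
n ≈ 27.94
Round up to the next whole number: n = 28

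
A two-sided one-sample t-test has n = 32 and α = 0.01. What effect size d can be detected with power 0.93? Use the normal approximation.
d ≈ 0.72

Minimum detectable effect (one-sample t-test, normal approximation):
d = (z_{α/2} + z_β) / √n
d = (2.576 + 1.476) / √32
d = 4.052 / 5.657
d ≈ 0.72

By Cohen's convention (0.2 small / 0.5 medium / 0.8 large): medium effect.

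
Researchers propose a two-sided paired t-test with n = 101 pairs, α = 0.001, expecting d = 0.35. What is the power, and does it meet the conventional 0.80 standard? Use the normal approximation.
Power ≈ 0.59; the study is underpowered (power < 0.80)

Power calculation (paired t-test, normal approximation):
z_β = d · √n - z_{α/2}
z_β = 0.35 · √101 - 3.291
z_β = 0.35 · 10.050 - 3.291
z_β = 0.227

Power = Φ(z_β) = Φ(0.227) ≈ 0.590

Effect size d = 0.35 is small by Cohen's convention (0.2/0.5/0.8).

Threshold: power ≥ 0.80 is conventionally adequate.
Power ≈ 0.59 → the study is underpowered (power < 0.80).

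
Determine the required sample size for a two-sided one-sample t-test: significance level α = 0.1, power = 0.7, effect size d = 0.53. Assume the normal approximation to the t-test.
n = 17

Sample size formula (one-sample t-test, normal approximation):
n = ((z_{α/2} + z_β) / d)²

z_{α/2} = 1.645 (for α = 0.1, two-sided)
z_β = 0.524 (for power = 0.7)
d = 0.53

n = ((1.645 + 0.524) / 0.53)²
n = (4.092)²
n ≈ 16.74
Round up to the next whole number: n = 17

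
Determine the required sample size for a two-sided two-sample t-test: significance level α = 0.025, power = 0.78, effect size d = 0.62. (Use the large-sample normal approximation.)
n = 48 per group

Sample size formula (two-sample t-test, normal approximation):
n = 2 · ((z_{α/2} + z_β) / d)²

z_{α/2} = 2.241 (for α = 0.025, two-sided)
z_β = 0.772 (for power = 0.78)
d = 0.62

n = 2 · ((2.241 + 0.772) / 0.62)²
n = 2 · (4.860)²
n ≈ 47.24
Round up to the next whole number: n = 48 per group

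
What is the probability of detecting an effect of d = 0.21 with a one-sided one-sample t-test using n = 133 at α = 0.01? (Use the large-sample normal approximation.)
Power ≈ 0.54

Power calculation (one-sample t-test, normal approximation):
z_β = d · √n - z_α
z_β = 0.21 · √133 - 2.326
z_β = 0.21 · 11.533 - 2.326
z_β = 0.095

Power = Φ(z_β) = Φ(0.095) ≈ 0.538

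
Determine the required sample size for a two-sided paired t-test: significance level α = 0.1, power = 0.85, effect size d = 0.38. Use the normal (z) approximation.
n = 50 pairs

Sample size formula (paired t-test, normal approximation):
n = ((z_{α/2} + z_β) / d)²

z_{α/2} = 1.645 (for α = 0.1, two-sided)
z_β = 1.036 (for power = 0.85)
d = 0.38

n = ((1.645 + 1.036) / 0.38)²
n = (7.055)²
n ≈ 49.77
Round up to the next whole number: n = 50 pairs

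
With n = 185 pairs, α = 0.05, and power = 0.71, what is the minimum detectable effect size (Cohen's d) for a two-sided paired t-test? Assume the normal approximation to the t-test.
d ≈ 0.18

Minimum detectable effect (paired t-test, normal approximation):
d = (z_{α/2} + z_β) / √n
d = (1.960 + 0.553) / √185
d = 2.513 / 13.601
d ≈ 0.18

By Cohen's convention (0.2 small / 0.5 medium / 0.8 large): very small effect.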